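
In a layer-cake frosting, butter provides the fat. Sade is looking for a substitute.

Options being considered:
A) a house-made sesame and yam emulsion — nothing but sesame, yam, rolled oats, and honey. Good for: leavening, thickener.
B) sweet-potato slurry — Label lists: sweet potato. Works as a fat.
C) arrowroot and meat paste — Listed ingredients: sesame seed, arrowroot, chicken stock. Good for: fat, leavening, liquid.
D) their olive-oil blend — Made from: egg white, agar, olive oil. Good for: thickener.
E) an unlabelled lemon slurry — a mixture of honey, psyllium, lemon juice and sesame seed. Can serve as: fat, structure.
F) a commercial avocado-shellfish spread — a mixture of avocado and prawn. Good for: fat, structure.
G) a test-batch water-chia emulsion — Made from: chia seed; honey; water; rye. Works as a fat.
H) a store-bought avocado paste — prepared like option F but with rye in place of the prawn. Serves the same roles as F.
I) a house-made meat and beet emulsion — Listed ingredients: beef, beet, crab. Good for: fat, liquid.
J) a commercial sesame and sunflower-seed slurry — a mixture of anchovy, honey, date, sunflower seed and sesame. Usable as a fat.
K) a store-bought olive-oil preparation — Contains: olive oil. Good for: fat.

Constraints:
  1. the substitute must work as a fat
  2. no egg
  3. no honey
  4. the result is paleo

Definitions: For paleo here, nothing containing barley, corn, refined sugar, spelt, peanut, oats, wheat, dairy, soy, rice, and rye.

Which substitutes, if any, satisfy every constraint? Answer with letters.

A: not usable as a fat; has rolled oats, so not paleo (and 1 more) — out
B: works as a fat, paleo, no honey — OK
C: only chicken stock, sesame seed, and arrowroot; none excluded — valid
D: not usable as a fat; has egg white, so not egg-free — out
E: has honey, so not honey-free — reject
F: no honey, no egg — OK
G: has rye, so not paleo; has honey, so not honey-free — out
H: has rye, so not paleo — no
I: paleo, no egg — OK
J: has honey, so not honey-free — out
K: only olive oil; none excluded — OK

B, C, F, I, K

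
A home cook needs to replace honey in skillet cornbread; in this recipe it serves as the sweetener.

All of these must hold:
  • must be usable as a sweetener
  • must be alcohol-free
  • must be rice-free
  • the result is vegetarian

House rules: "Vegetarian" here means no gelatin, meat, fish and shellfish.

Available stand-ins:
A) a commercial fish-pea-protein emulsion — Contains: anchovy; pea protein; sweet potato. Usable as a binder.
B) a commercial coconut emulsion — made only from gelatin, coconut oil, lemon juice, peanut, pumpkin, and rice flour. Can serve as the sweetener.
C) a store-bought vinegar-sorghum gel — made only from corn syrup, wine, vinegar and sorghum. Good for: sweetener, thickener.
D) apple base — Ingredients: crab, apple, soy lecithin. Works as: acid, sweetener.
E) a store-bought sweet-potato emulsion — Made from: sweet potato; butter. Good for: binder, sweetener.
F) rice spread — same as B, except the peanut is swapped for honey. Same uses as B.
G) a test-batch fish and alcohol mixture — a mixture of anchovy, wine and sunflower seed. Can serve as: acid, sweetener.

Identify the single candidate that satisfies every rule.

E

A: not usable as a sweetener; has anchovy, so not vegetarian — reject
B: has gelatin, so not vegetarian; has rice flour, so not rice-free — reject
C: has wine, so not alcohol-free — out
D: has crab, so not vegetarian — out
E: no rice, vegetarian — valid
F: has gelatin, so not vegetarian; has rice flour, so not rice-free — no
G: has anchovy, so not vegetarian; has wine, so not alcohol-free — out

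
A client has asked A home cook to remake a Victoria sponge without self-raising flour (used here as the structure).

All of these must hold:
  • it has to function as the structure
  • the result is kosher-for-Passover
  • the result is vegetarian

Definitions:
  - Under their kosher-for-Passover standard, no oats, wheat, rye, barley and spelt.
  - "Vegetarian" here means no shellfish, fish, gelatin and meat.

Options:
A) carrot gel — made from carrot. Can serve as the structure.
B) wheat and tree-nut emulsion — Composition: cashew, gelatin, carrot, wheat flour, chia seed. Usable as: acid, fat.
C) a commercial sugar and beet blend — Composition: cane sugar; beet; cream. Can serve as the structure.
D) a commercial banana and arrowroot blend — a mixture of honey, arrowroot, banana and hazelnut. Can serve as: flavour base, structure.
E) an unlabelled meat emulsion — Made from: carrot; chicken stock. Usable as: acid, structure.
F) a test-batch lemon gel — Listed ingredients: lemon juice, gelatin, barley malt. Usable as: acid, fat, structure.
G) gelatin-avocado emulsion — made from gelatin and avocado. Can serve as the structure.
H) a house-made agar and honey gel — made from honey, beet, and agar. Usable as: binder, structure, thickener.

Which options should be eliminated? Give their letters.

B, E, F, G

A: all constraints satisfied — valid
B: not usable as a structure; has wheat flour, so not kosher-for-Passover (and 1 more) — no
C: works as a structure, kosher-for-Passover, vegetarian — OK
D: all constraints satisfied — OK
E: has chicken stock, so not vegetarian — no
F: has barley malt, so not kosher-for-Passover; has gelatin, so not vegetarian — out
G: has gelatin, so not vegetarian — reject
H: vegetarian, kosher-for-Passover — valid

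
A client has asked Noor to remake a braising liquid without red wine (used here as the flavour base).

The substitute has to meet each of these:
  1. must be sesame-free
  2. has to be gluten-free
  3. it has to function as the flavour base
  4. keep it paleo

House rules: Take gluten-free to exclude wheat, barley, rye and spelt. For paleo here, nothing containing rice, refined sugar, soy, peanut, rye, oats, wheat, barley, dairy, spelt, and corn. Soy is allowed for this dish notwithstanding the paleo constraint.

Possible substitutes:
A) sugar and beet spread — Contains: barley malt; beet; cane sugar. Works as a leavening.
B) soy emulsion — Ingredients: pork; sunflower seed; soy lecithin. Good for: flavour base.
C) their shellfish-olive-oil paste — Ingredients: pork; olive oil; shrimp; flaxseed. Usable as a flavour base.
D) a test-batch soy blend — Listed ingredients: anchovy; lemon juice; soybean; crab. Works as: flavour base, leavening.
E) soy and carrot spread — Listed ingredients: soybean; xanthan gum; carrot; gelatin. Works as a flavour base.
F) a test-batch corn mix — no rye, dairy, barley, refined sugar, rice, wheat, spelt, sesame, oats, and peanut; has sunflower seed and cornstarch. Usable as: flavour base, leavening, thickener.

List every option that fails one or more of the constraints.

A: not usable as a flavour base; has barley malt, so not gluten-free (and 1 more) — out
B: soy is permitted under the paleo carve-out; nothing else excluded — valid
C: every rule checks out — OK
D: soy is permitted under the paleo carve-out; nothing else excluded — OK
E: soy is permitted under the paleo carve-out; nothing else excluded — valid
F: has cornstarch, so not paleo — reject

A, F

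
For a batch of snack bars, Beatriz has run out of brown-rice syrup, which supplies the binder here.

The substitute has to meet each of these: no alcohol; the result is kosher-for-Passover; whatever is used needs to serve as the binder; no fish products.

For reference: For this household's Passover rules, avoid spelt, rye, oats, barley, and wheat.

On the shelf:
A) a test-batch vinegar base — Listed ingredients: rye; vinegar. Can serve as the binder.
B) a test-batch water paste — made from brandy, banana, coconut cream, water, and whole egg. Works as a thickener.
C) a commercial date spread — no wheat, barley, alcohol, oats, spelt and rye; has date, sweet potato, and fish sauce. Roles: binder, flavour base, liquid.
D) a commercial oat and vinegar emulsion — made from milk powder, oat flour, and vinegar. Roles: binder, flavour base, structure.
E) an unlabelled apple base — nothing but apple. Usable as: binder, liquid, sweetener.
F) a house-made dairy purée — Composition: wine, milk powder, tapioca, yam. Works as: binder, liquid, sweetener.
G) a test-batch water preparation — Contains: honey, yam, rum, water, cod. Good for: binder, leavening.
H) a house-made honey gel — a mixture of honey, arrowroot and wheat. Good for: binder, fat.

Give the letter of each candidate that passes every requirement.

A: has rye, so not kosher-for-Passover — out
B: not usable as a binder; has brandy, so not alcohol-free — out
C: has fish sauce, so not fish-free — out
D: has oat flour, so not kosher-for-Passover — out
E: works as a binder, no alcohol, kosher-for-Passover — valid
F: has wine, so not alcohol-free — reject
G: has rum, so not alcohol-free; has cod, so not fish-free — no
H: has wheat, so not kosher-for-Passover — no

E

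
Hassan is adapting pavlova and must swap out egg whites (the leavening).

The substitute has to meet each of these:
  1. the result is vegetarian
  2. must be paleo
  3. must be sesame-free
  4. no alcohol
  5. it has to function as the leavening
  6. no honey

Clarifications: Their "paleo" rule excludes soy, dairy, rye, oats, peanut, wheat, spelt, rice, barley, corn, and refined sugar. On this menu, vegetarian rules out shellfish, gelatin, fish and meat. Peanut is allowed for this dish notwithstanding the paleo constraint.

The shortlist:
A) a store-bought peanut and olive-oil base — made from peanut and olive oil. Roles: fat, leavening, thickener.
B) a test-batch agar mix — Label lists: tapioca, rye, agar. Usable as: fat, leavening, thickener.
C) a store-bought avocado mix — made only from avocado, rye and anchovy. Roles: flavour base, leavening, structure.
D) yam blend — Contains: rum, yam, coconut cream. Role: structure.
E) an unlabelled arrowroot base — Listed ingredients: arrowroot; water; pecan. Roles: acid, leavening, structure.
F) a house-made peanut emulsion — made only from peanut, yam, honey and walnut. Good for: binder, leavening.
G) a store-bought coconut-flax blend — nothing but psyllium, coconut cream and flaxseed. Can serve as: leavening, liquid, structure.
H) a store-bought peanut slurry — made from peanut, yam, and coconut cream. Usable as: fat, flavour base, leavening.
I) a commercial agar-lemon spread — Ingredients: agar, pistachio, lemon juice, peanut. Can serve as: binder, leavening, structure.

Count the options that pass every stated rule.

5

A: peanut is permitted under the paleo carve-out; nothing else excluded — keep
B: has rye, so not paleo — out
C: has rye, so not paleo; has anchovy, so not vegetarian — out
D: not usable as a leavening; has rum, so not alcohol-free — no
E: nothing on the exclusion list — OK
F: has honey, so not honey-free — reject
G: only coconut cream, flaxseed, and psyllium; none excluded — keep
H: peanut is permitted under the paleo carve-out; nothing else excluded — valid
I: peanut is permitted under the paleo carve-out; nothing else excluded — keep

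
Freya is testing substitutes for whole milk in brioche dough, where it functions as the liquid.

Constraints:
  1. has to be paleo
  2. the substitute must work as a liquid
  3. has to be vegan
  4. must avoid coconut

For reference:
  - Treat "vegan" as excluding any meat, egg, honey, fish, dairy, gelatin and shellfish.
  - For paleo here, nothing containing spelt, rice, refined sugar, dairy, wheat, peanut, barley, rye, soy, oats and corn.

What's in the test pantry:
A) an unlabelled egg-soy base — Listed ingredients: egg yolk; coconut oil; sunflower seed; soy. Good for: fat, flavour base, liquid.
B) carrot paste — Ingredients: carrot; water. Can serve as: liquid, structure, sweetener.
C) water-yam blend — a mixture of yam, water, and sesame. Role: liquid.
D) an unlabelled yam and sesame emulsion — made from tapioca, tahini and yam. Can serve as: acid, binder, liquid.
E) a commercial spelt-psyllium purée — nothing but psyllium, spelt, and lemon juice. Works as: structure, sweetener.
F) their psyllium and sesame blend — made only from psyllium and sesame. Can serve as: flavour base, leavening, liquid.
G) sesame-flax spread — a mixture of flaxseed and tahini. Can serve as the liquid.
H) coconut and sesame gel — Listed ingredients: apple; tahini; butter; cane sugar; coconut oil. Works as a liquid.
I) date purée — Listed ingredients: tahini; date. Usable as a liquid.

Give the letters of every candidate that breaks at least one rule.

A, E, H

A: has egg yolk, so not vegan; has soy, so not paleo (and 1 more) — no
B: only carrot and water; none excluded — valid
C: only sesame, water and yam; none excluded — keep
D: all constraints satisfied — keep
E: not usable as a liquid; has spelt, so not paleo — out
F: only sesame and psyllium; none excluded — OK
G: works as a liquid, vegan, no coconut — keep
H: has butter, so not vegan; has butter, so not paleo (and 1 more) — no
I: no coconut, paleo — valid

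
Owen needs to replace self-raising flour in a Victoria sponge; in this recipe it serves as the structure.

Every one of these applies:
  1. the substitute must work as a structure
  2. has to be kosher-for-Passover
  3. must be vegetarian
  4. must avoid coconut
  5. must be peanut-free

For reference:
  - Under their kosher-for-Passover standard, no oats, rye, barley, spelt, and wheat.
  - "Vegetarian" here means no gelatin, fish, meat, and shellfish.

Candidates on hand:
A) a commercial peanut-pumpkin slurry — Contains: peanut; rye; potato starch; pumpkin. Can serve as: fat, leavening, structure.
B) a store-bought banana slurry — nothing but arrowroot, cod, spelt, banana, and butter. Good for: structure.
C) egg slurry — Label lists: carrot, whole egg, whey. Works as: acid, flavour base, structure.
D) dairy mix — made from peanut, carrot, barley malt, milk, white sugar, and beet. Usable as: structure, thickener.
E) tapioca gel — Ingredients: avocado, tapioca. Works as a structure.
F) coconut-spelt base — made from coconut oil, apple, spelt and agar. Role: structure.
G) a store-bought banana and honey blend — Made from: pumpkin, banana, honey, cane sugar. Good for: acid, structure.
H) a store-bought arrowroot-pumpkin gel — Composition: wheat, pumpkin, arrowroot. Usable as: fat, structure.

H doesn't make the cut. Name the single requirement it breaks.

usable as a structure: satisfied
kosher-for-Passover: has wheat — fails
vegetarian: satisfied
peanut-free: satisfied
coconut-free: satisfied

kosher-for-Passover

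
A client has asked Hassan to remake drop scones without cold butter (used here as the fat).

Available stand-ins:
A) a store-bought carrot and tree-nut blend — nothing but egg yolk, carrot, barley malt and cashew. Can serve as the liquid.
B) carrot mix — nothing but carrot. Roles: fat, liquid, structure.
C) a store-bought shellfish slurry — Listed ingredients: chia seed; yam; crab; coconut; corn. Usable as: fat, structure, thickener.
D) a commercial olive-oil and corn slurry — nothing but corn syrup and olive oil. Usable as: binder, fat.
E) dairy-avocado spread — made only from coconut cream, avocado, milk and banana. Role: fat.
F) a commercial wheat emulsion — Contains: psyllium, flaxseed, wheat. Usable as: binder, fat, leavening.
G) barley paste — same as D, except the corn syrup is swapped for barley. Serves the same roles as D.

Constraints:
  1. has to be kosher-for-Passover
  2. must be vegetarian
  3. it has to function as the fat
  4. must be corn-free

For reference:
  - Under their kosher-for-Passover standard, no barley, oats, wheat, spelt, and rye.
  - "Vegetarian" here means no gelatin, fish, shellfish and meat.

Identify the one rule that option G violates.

usable as a fat: satisfied
kosher-for-Passover: has barley — fails
vegetarian: satisfied
corn-free: satisfied

kosher-for-Passover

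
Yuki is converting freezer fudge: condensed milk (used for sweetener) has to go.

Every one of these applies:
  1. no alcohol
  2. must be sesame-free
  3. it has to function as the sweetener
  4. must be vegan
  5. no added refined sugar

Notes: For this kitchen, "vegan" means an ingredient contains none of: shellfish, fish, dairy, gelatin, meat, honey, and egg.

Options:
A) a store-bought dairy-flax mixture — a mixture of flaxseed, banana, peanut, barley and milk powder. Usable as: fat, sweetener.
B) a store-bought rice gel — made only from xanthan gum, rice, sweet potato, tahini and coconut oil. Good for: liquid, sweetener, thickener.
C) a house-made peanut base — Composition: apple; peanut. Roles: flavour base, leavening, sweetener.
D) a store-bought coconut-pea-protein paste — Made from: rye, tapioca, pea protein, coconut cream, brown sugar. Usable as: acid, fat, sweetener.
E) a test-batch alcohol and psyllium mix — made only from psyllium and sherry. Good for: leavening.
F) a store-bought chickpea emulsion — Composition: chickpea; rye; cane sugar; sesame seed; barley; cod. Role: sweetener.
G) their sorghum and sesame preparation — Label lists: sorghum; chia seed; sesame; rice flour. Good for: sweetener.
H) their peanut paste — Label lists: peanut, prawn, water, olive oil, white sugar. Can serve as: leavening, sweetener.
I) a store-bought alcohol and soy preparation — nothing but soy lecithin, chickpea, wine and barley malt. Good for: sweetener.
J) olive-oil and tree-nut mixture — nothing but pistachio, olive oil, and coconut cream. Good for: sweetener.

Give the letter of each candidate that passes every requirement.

A: has milk powder, so not vegan — out
B: has tahini, so not sesame-free — reject
C: all constraints satisfied — OK
D: has brown sugar, so not no-added-sugar — no
E: not usable as a sweetener; has sherry, so not alcohol-free — out
F: has cod, so not vegan; has sesame seed, so not sesame-free (and 1 more) — no
G: has sesame, so not sesame-free — reject
H: has prawn, so not vegan; has white sugar, so not no-added-sugar — no
I: has wine, so not alcohol-free — out
J: works as a sweetener, vegan, no alcohol — OK

C, J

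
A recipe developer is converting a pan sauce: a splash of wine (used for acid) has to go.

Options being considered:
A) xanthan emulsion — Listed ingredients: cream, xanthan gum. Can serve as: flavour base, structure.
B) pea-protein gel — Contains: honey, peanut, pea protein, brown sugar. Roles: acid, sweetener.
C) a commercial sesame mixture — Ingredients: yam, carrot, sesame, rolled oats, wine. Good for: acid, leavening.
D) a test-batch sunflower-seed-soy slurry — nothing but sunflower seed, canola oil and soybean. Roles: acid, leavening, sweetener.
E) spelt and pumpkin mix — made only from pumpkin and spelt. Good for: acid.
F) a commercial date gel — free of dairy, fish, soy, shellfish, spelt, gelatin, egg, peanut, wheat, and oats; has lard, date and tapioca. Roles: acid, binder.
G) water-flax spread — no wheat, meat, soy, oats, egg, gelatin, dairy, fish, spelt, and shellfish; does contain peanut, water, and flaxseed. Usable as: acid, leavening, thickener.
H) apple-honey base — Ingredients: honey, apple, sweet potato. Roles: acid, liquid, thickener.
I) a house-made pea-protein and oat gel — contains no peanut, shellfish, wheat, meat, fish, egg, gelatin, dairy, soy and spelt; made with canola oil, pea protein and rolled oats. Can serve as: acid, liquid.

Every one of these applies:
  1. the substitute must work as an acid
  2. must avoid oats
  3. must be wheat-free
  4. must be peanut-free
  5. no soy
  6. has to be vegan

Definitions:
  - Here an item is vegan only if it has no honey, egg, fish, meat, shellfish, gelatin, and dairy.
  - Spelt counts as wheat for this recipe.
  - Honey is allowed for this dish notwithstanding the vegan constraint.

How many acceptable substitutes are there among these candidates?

A: not usable as an acid; has cream, so not vegan — out
B: has peanut, so not peanut-free — no
C: has rolled oats, so not oat-free — out
D: has soybean, so not soy-free — out
E: has spelt, so not wheat-free — no
F: has lard, so not vegan — no
G: has peanut, so not peanut-free — reject
H: honey is permitted under the vegan carve-out; nothing else excluded — keep
I: has rolled oats, so not oat-free — no

1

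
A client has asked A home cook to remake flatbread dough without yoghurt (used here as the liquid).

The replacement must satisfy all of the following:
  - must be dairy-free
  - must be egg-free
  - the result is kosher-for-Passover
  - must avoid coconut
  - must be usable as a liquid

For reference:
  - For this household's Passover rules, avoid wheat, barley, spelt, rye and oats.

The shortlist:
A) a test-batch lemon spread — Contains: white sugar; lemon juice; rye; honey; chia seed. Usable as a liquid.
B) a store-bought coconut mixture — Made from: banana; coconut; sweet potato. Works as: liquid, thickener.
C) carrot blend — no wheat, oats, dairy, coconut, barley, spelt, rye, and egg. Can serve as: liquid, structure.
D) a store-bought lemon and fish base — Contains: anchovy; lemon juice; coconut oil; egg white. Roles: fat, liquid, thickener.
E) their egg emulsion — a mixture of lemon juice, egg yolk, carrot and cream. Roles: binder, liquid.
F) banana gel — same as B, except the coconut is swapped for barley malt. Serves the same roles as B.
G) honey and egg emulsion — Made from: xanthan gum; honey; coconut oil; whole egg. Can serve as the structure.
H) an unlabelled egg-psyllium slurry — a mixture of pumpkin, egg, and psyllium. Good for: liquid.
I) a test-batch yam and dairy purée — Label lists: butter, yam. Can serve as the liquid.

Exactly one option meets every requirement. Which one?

A: has rye, so not kosher-for-Passover — reject
B: has coconut, so not coconut-free — reject
C: no egg, kosher-for-Passover — valid
D: has coconut oil, so not coconut-free; has egg white, so not egg-free — out
E: has egg yolk, so not egg-free; has cream, so not dairy-free — no
F: has barley malt, so not kosher-for-Passover — no
G: not usable as a liquid; has coconut oil, so not coconut-free (and 1 more) — no
H: has egg, so not egg-free — out
I: has butter, so not dairy-free — out

C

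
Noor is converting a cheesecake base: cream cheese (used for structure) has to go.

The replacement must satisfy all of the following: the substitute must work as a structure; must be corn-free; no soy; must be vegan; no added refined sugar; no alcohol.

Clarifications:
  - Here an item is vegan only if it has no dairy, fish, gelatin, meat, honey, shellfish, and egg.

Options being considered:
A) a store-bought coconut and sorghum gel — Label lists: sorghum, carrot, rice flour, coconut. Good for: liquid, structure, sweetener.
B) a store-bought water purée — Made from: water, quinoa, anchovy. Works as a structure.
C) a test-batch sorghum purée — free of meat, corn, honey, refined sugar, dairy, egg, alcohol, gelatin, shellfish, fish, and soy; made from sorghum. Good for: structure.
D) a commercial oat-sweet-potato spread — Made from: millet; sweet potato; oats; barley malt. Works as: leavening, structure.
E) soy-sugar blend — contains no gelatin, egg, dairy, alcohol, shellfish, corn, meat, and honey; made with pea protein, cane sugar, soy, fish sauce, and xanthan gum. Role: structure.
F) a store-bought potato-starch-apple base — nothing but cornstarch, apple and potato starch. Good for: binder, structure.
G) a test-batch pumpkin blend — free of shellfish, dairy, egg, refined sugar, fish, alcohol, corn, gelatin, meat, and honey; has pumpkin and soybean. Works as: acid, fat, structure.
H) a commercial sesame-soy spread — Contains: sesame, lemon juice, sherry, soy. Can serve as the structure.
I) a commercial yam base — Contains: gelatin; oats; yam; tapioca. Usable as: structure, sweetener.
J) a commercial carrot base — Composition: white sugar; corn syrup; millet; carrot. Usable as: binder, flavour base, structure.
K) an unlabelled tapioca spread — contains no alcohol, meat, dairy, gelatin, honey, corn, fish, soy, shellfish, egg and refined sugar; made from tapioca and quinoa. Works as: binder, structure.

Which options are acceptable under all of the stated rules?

A: coconut and rice flour etc. — none of it excluded — valid
B: has anchovy, so not vegan — no
C: nothing on the exclusion list — valid
D: barley malt and oats etc. — none of it excluded — valid
E: has fish sauce, so not vegan; has cane sugar, so not no-added-sugar (and 1 more) — out
F: has cornstarch, so not corn-free — reject
G: has soybean, so not soy-free — no
H: has soy, so not soy-free; has sherry, so not alcohol-free — reject
I: has gelatin, so not vegan — reject
J: has white sugar, so not no-added-sugar; has corn syrup, so not corn-free — out
K: vegan, no refined sugar — valid

A, C, D, K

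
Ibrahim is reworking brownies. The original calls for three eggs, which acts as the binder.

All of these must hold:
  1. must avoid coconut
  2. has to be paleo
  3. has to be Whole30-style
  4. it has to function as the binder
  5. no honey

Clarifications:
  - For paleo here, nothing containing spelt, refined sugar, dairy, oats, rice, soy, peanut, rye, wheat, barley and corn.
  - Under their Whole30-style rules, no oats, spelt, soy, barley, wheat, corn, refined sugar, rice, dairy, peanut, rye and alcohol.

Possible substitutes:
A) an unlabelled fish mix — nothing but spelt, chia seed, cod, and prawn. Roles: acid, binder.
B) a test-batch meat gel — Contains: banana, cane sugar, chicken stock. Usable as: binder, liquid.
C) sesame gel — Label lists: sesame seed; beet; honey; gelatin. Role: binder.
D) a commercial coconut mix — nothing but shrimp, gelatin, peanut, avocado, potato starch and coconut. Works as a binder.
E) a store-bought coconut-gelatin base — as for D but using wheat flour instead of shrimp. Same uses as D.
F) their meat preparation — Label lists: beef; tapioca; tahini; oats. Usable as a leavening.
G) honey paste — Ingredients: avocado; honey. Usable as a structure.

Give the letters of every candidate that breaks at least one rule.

A: has spelt, so not paleo; has spelt, so not Whole30-style — reject
B: has cane sugar, so not paleo; has cane sugar, so not Whole30-style — reject
C: has honey, so not honey-free — out
D: has peanut, so not paleo; has peanut, so not Whole30-style (and 1 more) — no
E: has peanut, so not paleo; has peanut, so not Whole30-style (and 1 more) — no
F: not usable as a binder; has oats, so not paleo (and 1 more) — reject
G: not usable as a binder; has honey, so not honey-free — out

A, B, C, D, E, F, G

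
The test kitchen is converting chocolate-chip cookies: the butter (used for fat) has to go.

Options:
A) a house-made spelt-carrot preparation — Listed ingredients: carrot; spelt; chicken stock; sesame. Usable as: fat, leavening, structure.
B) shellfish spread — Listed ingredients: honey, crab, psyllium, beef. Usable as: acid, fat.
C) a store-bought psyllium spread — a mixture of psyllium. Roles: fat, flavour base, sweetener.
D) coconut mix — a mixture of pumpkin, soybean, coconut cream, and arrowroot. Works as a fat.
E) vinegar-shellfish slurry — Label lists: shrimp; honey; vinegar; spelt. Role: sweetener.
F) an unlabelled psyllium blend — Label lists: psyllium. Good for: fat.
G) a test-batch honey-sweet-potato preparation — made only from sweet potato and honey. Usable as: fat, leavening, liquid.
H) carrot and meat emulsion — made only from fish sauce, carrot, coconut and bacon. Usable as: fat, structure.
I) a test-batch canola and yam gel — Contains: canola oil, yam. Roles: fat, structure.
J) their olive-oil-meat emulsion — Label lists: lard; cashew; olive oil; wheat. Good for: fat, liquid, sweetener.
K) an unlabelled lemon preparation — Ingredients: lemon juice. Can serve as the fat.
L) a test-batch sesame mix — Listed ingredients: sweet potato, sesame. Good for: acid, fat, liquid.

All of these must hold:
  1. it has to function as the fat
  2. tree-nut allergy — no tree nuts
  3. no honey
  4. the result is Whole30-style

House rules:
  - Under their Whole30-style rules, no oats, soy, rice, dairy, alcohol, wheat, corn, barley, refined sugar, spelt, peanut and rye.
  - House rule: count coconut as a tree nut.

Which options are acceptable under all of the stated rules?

C, F, I, K, L

A: has spelt, so not Whole30-style — no
B: has honey, so not honey-free — reject
C: nothing on the exclusion list — valid
D: has soybean, so not Whole30-style; has coconut cream, so not tree-nut-free — no
E: not usable as a fat; has spelt, so not Whole30-style (and 1 more) — no
F: only psyllium; none excluded — keep
G: has honey, so not honey-free — no
H: has coconut, so not tree-nut-free — reject
I: only canola oil and yam; none excluded — keep
J: has wheat, so not Whole30-style; has cashew, so not tree-nut-free — reject
K: no honey, tree-nut-free — keep
L: only sesame and sweet potato; none excluded — OK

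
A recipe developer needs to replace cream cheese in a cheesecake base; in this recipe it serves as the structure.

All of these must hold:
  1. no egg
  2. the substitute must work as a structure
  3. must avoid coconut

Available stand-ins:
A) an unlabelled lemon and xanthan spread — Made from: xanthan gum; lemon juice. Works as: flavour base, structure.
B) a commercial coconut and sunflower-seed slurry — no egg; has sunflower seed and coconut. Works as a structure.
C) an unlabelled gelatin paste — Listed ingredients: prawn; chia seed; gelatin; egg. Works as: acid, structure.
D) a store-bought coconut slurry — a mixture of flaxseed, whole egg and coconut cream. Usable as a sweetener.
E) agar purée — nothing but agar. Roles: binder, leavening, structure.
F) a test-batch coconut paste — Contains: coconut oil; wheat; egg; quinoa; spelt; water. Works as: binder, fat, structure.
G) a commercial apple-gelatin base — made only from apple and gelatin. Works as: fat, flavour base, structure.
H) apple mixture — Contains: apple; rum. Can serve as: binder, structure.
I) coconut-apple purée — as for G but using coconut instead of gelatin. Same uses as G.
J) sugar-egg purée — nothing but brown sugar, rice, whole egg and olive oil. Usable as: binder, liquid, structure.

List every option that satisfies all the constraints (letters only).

A, E, G, H

A: no coconut, no egg — keep
B: has coconut, so not coconut-free — no
C: has egg, so not egg-free — reject
D: not usable as a structure; has coconut cream, so not coconut-free (and 1 more) — reject
E: only agar; none excluded — keep
F: has coconut oil, so not coconut-free; has egg, so not egg-free — out
G: all constraints satisfied — OK
H: nothing on the exclusion list — valid
I: has coconut, so not coconut-free — out
J: has whole egg, so not egg-free — reject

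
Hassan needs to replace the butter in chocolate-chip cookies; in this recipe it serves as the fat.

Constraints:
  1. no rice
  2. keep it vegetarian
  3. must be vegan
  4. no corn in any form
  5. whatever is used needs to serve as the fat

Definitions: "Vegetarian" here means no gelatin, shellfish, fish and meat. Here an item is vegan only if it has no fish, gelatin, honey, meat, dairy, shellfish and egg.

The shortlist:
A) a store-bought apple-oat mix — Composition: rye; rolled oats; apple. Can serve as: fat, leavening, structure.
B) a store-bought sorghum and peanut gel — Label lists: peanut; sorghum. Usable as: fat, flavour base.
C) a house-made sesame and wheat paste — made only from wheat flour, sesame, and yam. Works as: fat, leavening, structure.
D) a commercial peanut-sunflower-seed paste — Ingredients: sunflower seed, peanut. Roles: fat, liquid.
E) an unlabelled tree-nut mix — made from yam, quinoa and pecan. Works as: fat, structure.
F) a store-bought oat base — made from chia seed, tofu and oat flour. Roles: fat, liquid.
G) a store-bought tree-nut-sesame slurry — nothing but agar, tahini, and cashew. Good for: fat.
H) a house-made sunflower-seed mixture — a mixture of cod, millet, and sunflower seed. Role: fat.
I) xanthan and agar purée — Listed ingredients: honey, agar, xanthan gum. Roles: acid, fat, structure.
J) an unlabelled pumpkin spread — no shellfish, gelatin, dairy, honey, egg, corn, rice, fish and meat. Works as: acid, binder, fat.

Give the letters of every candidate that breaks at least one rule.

A: all constraints satisfied — valid
B: no corn, vegan — valid
C: no corn, no rice — OK
D: works as a fat, vegetarian, vegan — valid
E: every rule checks out — keep
F: every rule checks out — valid
G: every rule checks out — keep
H: has cod, so not vegetarian; has cod, so not vegan — reject
I: has honey, so not vegan — no
J: all constraints satisfied — valid

H, I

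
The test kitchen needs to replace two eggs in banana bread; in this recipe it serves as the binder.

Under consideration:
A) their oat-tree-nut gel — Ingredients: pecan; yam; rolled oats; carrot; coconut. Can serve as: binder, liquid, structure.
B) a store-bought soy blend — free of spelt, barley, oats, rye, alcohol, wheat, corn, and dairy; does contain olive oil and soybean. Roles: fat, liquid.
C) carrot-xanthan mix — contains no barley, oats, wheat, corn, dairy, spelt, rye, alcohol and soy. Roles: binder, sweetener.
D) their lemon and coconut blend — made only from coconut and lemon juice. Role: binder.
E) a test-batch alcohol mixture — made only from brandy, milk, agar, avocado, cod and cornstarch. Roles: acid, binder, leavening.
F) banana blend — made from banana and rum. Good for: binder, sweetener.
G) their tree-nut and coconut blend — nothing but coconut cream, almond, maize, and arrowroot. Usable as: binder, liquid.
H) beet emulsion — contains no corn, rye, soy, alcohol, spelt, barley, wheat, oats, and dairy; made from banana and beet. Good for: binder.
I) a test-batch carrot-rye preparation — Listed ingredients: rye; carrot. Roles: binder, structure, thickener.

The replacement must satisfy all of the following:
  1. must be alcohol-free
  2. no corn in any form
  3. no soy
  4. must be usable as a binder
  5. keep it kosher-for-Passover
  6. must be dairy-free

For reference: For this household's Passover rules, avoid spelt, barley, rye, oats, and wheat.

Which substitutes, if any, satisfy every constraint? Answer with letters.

A: has rolled oats, so not kosher-for-Passover — no
B: not usable as a binder; has soybean, so not soy-free — no
C: works as a binder, no alcohol, kosher-for-Passover — keep
D: only coconut and lemon juice; none excluded — keep
E: has milk, so not dairy-free; has brandy, so not alcohol-free (and 1 more) — out
F: has rum, so not alcohol-free — out
G: has maize, so not corn-free — out
H: works as a binder, no corn, kosher-for-Passover — OK
I: has rye, so not kosher-for-Passover — no

C, D, H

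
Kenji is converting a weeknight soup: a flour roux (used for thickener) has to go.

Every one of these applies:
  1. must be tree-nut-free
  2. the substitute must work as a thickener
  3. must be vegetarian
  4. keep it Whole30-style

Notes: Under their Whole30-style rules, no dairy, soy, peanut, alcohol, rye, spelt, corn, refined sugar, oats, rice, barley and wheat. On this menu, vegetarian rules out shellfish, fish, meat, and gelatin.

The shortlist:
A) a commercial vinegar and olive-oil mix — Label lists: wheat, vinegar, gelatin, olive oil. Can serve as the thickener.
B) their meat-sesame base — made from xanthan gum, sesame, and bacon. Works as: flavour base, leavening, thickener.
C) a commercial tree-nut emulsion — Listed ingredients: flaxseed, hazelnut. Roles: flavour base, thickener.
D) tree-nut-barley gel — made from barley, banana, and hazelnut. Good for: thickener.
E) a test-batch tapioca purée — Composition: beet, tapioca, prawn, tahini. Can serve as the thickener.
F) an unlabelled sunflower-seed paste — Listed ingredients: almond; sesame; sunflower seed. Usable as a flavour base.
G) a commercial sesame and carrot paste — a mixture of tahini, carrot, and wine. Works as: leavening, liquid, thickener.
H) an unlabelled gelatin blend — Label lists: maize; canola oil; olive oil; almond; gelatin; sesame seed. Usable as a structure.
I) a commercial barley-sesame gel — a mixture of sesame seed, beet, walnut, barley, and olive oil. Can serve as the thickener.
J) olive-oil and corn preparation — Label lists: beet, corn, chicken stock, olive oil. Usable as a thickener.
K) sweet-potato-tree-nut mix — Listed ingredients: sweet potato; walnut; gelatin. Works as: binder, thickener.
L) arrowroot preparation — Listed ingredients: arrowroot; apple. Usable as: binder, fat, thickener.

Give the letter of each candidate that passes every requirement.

A: has wheat, so not Whole30-style; has gelatin, so not vegetarian — no
B: has bacon, so not vegetarian — no
C: has hazelnut, so not tree-nut-free — out
D: has barley, so not Whole30-style; has hazelnut, so not tree-nut-free — out
E: has prawn, so not vegetarian — out
F: not usable as a thickener; has almond, so not tree-nut-free — reject
G: has wine, so not Whole30-style — reject
H: not usable as a thickener; has maize, so not Whole30-style (and 2 more) — reject
I: has barley, so not Whole30-style; has walnut, so not tree-nut-free — reject
J: has corn, so not Whole30-style; has chicken stock, so not vegetarian — out
K: has gelatin, so not vegetarian; has walnut, so not tree-nut-free — reject
L: works as a thickener, vegetarian, no tree nuts — valid

L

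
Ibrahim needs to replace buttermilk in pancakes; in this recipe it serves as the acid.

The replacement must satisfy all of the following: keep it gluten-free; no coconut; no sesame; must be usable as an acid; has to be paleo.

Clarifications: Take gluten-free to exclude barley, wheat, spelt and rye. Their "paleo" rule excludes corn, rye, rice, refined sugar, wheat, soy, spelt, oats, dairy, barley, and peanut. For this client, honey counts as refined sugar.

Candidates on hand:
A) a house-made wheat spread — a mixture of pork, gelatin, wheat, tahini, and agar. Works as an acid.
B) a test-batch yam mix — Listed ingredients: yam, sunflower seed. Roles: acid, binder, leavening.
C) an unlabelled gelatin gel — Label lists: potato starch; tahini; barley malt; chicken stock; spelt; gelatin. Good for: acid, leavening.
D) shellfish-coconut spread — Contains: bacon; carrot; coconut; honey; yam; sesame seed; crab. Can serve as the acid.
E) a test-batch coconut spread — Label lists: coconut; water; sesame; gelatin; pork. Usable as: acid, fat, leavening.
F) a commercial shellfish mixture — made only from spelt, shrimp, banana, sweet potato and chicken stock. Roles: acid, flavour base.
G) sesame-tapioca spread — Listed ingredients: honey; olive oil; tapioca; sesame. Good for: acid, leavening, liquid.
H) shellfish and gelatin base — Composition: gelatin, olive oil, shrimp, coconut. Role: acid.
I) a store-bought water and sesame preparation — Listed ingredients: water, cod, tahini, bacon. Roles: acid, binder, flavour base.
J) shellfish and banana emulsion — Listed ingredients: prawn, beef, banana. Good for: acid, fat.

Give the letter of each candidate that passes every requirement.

B, J

A: has wheat, so not gluten-free; has wheat, so not paleo (and 1 more) — no
B: only yam and sunflower seed; none excluded — valid
C: has barley malt, so not gluten-free; has barley malt, so not paleo (and 1 more) — no
D: has honey, so not paleo; has coconut, so not coconut-free (and 1 more) — out
E: has coconut, so not coconut-free; has sesame, so not sesame-free — reject
F: has spelt, so not gluten-free; has spelt, so not paleo — no
G: has honey, so not paleo; has sesame, so not sesame-free — no
H: has coconut, so not coconut-free — reject
I: has tahini, so not sesame-free — reject
J: no coconut, paleo — valid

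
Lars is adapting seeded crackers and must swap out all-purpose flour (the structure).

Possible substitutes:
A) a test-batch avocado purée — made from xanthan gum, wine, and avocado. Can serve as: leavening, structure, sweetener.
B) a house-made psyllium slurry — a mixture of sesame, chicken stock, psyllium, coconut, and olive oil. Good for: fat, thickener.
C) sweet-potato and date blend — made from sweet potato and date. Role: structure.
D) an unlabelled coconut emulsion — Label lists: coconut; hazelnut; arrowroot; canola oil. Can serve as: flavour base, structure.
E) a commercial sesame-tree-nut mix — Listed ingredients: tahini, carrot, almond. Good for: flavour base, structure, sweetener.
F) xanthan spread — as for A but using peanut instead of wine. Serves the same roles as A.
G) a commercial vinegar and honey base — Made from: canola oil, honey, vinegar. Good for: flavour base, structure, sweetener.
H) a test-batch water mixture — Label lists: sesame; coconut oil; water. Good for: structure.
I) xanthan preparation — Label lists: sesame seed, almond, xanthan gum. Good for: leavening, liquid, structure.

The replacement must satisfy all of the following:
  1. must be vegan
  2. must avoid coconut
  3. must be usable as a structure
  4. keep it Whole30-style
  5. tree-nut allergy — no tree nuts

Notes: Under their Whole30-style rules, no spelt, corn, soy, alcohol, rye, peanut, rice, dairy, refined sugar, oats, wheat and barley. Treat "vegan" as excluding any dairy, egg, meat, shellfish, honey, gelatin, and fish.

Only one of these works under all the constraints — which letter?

C

A: has wine, so not Whole30-style — reject
B: not usable as a structure; has chicken stock, so not vegan (and 1 more) — no
C: only sweet potato and date; none excluded — keep
D: has coconut, so not coconut-free; has hazelnut, so not tree-nut-free — reject
E: has almond, so not tree-nut-free — no
F: has peanut, so not Whole30-style — out
G: has honey, so not vegan — out
H: has coconut oil, so not coconut-free — reject
I: has almond, so not tree-nut-free — reject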